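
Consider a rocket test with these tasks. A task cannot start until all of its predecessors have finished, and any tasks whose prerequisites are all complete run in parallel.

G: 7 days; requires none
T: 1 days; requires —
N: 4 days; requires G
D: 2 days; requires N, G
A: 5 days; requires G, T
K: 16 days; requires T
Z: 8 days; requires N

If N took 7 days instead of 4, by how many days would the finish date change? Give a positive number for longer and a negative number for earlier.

Actual critical path: G→N→Z = 7+4+8 = 19 ⇒ 19 days.
N lies on that path, so at 7 days the path becomes 22 days.
That remains the longest chain; total 22 days.
Change in finish: 22 − 19 = +3 days.

3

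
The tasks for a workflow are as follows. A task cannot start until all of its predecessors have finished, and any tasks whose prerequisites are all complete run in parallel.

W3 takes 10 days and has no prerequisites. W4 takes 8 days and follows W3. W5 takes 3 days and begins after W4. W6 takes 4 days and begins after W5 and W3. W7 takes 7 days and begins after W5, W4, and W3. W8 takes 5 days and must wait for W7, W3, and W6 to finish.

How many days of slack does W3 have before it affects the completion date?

0

The longest chain is W3→W4→W5→W7→W8 = 10+8+3+7+5 = 33; overall finish 33 days.
The longest chain containing W3 totals 33 days.
So W3 can slip 10 − 10 = 0 days.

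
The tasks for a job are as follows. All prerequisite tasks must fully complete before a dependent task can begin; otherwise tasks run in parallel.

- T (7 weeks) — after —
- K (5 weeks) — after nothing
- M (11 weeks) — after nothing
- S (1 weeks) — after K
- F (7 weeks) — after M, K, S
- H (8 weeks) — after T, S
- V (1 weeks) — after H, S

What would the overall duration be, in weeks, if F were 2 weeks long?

Critical path before the change: M→F = 11+7 = 18 giving 18 weeks.
F is on the critical path; changing it to 2 makes that path 13 weeks.
Now T→H→V = 7+8+1 = 16 is longest, so the finish becomes 16 weeks.

16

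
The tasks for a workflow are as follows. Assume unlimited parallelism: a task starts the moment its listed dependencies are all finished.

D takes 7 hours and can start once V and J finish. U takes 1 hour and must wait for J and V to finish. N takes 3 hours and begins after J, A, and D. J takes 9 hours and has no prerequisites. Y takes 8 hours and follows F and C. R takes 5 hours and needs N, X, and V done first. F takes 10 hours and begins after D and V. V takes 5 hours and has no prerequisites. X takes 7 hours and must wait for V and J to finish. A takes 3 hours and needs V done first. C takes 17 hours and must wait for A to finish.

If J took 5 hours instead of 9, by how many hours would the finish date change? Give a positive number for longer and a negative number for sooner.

-1

Critical path before the change: J→D→F→Y = 9+7+10+8 = 34 giving 34 hours.
J is on the critical path; changing it to 5 makes that path 30 hours.
Now V→A→C→Y = 5+3+17+8 = 33 is longest, so the finish becomes 33 hours.
Change in finish: 33 − 34 = -1 hours.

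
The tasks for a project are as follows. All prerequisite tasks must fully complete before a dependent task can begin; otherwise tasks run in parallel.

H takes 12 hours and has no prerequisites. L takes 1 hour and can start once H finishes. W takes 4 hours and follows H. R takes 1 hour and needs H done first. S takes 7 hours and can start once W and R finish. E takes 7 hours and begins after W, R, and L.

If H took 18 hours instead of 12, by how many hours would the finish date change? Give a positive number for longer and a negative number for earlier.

6

Baseline: H→W→S = 12+4+7 = 23 → 23 hours.
H is on the critical path; changing it to 18 makes that path 29 hours.
That remains the longest chain; total 29 hours.
Change in finish: 29 − 23 = +6 hours.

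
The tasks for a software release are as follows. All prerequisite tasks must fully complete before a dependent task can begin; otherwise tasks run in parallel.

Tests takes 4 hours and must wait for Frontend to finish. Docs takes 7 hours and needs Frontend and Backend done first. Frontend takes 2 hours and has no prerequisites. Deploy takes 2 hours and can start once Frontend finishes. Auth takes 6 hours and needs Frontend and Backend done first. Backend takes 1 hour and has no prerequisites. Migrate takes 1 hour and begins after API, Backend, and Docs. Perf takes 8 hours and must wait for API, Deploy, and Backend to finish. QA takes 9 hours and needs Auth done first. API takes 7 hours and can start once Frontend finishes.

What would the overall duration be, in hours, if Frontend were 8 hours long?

23

As given, the longest chain is Frontend→API→Perf = 2+7+8 = 17, so the finish is 17 hours.
Since Frontend is critical, the +6 change carries straight to that chain (now 23 hours).
The critical path is still Frontend→API→Perf; finish is now 23 hours.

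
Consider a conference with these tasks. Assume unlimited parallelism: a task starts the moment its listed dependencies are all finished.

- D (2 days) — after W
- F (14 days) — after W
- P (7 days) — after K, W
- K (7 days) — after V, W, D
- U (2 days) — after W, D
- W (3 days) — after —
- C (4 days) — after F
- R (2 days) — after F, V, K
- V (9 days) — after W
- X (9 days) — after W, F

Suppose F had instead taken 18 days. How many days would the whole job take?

30

The binding path is W→F→X = 3+14+9 = 26; finish at 26 days.
Since F is critical, the +4 change carries straight to that chain (now 30 days).
The critical path is still W→F→X; finish is now 30 days.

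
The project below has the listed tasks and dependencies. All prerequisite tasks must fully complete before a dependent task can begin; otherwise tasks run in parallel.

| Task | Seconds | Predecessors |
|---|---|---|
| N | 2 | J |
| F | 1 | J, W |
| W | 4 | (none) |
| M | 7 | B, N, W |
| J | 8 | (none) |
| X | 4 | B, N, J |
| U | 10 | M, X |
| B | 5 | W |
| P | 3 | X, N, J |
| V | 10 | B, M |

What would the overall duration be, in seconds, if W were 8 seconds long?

The binding path is J→N→M→V = 8+2+7+10 = 27; finish at 27 seconds.
W has 1 second of float (longest path through it is 26).
Now W→B→M→V = 8+5+7+10 = 30 is longest, so the finish becomes 30 seconds.

30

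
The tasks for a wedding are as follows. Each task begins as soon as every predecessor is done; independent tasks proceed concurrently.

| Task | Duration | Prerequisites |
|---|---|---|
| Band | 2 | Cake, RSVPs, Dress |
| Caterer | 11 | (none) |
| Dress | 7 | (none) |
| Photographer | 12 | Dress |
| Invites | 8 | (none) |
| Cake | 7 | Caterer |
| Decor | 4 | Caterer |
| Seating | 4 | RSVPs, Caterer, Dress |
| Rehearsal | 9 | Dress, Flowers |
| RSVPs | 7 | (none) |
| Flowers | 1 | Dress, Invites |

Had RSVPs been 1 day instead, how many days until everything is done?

20

The binding path is Caterer→Cake→Band = 11+7+2 = 20; finish at 20 days.
RSVPs has 9 days of float (longest path through it is 11).
That remains the longest chain; total 20 days.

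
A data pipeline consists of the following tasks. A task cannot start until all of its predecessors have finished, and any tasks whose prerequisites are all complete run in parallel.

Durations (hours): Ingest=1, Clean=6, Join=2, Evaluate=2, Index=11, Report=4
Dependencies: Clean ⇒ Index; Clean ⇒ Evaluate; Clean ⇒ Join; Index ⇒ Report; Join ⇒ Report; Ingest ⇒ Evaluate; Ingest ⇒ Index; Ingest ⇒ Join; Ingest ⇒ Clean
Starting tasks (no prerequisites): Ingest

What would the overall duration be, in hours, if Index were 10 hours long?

As given, the longest chain is Ingest→Clean→Index→Report = 1+6+11+4 = 22, so the finish is 22 hours.
Index lies on that path, so at 10 hours the path becomes 21 hours.
The critical path is still Ingest→Clean→Index→Report; finish is now 21 hours.

21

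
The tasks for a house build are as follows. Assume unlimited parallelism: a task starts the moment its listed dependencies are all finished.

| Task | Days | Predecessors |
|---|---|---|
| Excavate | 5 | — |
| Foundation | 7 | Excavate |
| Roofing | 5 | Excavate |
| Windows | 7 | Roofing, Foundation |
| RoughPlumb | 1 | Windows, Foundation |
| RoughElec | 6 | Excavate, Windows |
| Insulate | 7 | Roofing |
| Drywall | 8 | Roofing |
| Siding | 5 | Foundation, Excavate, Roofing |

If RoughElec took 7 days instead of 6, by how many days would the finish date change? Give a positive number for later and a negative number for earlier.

1

As given, the longest chain is Excavate→Foundation→Windows→RoughElec = 5+7+7+6 = 25, so the finish is 25 days.
RoughElec lies on that path, so at 7 days the path becomes 26 days.
That remains the longest chain; total 26 days.
Change in finish: 26 − 25 = +1 days.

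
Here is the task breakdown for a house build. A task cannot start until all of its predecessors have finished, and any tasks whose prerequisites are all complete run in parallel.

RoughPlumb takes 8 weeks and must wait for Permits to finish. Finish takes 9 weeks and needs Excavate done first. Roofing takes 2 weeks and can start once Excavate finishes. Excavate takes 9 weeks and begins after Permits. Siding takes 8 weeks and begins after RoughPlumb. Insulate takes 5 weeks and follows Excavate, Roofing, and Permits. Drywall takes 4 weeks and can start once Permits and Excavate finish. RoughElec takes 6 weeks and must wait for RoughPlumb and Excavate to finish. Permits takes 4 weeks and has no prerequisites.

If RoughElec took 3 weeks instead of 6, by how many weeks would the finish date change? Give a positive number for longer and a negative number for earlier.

0

Baseline: Permits→Excavate→Finish = 4+9+9 = 22 → 22 weeks.
RoughElec is off the critical path — its longest chain is 19 weeks, giving 3 of slack.
The critical path is still Permits→Excavate→Finish; finish is now 22 weeks.
Change in finish: 22 − 22 = +0 weeks.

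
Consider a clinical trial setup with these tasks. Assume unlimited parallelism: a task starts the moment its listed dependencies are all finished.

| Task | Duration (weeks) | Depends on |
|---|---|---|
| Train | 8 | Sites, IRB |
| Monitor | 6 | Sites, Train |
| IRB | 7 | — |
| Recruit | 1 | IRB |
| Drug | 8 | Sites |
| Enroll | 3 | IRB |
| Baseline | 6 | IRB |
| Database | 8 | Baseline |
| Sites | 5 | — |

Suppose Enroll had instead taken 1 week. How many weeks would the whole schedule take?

Critical path before the change: IRB→Train→Monitor = 7+8+6 = 21 giving 21 weeks.
Enroll is off the critical path — its longest chain is 10 weeks, giving 11 of slack.
The critical path is still IRB→Train→Monitor; finish is now 21 weeks.

21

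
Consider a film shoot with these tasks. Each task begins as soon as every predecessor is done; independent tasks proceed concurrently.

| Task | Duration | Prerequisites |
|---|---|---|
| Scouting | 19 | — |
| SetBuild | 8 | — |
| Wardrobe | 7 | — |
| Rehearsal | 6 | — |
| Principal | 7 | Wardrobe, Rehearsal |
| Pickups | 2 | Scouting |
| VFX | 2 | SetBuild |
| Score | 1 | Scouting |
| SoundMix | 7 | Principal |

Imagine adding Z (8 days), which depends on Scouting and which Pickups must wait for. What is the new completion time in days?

29

Originally the film shoot takes 21 days.
With Z inserted, Pickups now waits for max(Scouting, Z).
New critical path: Scouting→Z→Pickups = 19+8+2 = 29 ⇒ 29 days.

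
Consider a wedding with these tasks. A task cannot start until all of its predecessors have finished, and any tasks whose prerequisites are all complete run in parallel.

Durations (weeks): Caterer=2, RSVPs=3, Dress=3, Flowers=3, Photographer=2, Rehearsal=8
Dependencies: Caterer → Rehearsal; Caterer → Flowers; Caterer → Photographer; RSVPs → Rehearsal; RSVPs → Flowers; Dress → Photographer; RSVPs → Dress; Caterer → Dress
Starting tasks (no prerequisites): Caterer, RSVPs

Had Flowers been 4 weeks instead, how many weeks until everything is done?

Actual critical path: RSVPs→Rehearsal = 3+8 = 11 ⇒ 11 weeks.
Flowers is off the critical path — its longest chain is 6 weeks, giving 5 of slack.
That remains the longest chain; total 11 weeks.

11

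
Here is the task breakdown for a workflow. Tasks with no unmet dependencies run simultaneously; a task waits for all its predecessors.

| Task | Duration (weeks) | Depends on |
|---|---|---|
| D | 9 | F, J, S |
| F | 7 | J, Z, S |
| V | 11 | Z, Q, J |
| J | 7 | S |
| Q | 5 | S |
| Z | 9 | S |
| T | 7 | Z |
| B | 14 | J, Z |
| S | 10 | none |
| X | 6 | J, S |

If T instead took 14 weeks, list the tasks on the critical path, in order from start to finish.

S, Z, F, D

The binding path is S→Z→F→D = 10+9+7+9 = 35; finish at 35 weeks.
The longest path through T is only 26 weeks, so T has float 9.
That remains the longest chain; total 35 weeks.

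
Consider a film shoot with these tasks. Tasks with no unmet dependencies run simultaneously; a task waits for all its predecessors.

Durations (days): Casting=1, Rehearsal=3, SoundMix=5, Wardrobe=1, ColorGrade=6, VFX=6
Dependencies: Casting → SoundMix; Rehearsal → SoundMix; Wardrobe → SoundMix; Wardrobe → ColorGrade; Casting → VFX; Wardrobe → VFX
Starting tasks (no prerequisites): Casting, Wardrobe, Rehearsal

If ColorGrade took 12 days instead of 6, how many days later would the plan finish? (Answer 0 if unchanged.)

The binding path is Rehearsal→SoundMix = 3+5 = 8; finish at 8 days.
ColorGrade is off the critical path — its longest chain is 7 days, giving 1 of slack.
The binding chain switches to Wardrobe→ColorGrade = 1+12 = 13; finish 13 days.
Change in finish: 13 − 8 = +5 days.

5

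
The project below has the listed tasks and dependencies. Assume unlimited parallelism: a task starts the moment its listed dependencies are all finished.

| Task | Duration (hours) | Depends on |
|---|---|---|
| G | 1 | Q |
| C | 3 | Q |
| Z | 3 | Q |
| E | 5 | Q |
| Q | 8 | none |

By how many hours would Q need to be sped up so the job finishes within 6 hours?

Current finish: 13 hours; target: 6.
Q is on every critical path, so each hour cut from Q cuts the finish by one (this holds down to a finish of 6).
Need 13 − 6 = 7 hours off Q → Q becomes 1 hour, finish becomes 6.

7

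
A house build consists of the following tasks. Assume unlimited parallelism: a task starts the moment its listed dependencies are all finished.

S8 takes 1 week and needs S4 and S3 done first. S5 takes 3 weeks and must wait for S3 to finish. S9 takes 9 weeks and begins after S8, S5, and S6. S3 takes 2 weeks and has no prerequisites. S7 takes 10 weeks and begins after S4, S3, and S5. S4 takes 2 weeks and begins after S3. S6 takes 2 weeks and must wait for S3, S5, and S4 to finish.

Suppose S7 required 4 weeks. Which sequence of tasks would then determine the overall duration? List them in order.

Baseline: S3→S5→S6→S9 = 2+3+2+9 = 16 → 16 weeks.
S7 has 1 week of float (longest path through it is 15).
No other chain overtakes it, so the finish is 16 weeks.

S3, S5, S6, S9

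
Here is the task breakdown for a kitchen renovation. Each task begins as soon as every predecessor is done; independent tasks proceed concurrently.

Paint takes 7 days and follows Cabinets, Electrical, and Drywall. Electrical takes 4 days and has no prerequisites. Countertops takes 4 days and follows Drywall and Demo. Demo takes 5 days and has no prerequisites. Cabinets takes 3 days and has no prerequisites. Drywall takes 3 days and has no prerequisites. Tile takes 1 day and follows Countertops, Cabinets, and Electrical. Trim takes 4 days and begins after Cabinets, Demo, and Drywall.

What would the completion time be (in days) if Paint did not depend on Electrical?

Original critical path: Electrical→Paint = 4+7 = 11 ⇒ 11 days.
Without Electrical→Paint, Paint's earliest start moves from 4 to 3.
After: Demo→Countertops→Tile = 5+4+1 = 10 → 10 days.

10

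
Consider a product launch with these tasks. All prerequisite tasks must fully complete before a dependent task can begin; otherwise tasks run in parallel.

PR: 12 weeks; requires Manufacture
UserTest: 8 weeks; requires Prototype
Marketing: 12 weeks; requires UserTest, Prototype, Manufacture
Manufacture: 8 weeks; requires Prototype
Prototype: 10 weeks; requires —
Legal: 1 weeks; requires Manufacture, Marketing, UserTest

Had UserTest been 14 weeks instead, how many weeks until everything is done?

Critical path before the change: Prototype→UserTest→Marketing→Legal = 10+8+12+1 = 31 giving 31 weeks.
UserTest is on the critical path; changing it to 14 makes that path 37 weeks.
The critical path is still Prototype→UserTest→Marketing→Legal; finish is now 37 weeks.

37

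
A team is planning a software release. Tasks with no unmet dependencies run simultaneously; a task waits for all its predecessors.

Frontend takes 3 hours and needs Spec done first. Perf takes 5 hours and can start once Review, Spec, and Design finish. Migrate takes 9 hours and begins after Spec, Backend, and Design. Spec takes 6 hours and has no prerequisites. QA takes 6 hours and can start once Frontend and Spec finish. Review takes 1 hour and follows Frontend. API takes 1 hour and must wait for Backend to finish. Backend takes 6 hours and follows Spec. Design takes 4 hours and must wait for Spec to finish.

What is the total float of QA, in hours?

6

The longest chain is Spec→Backend→Migrate = 6+6+9 = 21; overall finish 21 hours.
Longest path through QA: 15 hours (earliest finish 15, latest finish 21).
So QA can slip 21 − 15 = 6 hours.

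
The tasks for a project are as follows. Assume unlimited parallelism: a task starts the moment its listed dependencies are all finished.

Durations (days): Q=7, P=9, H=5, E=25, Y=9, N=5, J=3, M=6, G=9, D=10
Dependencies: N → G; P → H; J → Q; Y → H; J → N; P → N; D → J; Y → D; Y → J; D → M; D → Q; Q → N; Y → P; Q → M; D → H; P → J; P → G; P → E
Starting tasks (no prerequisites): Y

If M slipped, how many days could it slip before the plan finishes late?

The longest chain is Y→P→E = 9+9+25 = 43; overall finish 43 days.
Longest path through M: 35 days (earliest finish 35, latest finish 43).
Float = 43 − 35 = 8.

8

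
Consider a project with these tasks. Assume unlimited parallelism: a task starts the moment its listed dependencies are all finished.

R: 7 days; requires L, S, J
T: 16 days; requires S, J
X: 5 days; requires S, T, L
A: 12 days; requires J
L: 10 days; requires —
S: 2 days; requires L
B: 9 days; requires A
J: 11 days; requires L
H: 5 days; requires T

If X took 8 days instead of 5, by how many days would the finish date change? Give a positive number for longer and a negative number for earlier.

Critical path before the change: L→J→T→X = 10+11+16+5 = 42 giving 42 days.
X lies on that path, so at 8 days the path becomes 45 days.
No other chain overtakes it, so the finish is 45 days.
Change in finish: 45 − 42 = +3 days.

3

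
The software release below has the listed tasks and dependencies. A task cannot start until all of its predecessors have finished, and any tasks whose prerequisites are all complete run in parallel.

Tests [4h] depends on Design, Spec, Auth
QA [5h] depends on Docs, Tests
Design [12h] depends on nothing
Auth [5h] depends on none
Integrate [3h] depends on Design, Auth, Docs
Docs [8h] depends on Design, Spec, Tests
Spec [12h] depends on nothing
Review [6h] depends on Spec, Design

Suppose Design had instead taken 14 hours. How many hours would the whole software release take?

The binding path is Design→Tests→Docs→QA = 12+4+8+5 = 29; finish at 29 hours.
Since Design is critical, the +2 change carries straight to that chain (now 31 hours).
No other chain overtakes it, so the finish is 31 hours.

31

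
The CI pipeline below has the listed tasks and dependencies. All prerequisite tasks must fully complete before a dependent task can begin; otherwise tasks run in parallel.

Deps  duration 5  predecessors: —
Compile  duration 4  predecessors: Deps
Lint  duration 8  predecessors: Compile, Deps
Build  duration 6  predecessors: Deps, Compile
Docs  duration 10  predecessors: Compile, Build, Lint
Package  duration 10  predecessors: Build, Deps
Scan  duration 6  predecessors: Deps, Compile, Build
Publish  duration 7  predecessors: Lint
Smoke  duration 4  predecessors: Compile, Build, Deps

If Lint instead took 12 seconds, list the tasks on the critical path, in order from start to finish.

Deps, Compile, Lint, Docs

Baseline: Deps→Compile→Lint→Docs = 5+4+8+10 = 27 → 27 seconds.
Since Lint is critical, the +4 change carries straight to that chain (now 31 seconds).
The critical path is still Deps→Compile→Lint→Docs; finish is now 31 seconds.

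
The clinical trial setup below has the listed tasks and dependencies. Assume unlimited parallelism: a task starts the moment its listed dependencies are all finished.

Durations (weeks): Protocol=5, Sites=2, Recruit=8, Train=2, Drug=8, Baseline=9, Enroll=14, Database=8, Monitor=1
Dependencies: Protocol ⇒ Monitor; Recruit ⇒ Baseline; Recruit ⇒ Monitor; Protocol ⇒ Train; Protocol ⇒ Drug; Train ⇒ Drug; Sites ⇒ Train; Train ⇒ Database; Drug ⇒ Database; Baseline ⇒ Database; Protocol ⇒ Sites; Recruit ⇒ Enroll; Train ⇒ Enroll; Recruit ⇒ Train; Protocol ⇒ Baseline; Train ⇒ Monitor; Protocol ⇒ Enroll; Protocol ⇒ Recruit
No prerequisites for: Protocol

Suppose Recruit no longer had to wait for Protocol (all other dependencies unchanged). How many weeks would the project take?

With the dependency in place, Protocol→Recruit→Train→Drug→Database = 5+8+2+8+8 = 31 sets the finish at 31 weeks.
Without Protocol→Recruit, Recruit's earliest start moves from 5 to 0.
After: Recruit→Train→Drug→Database = 8+2+8+8 = 26 → 26 weeks.

26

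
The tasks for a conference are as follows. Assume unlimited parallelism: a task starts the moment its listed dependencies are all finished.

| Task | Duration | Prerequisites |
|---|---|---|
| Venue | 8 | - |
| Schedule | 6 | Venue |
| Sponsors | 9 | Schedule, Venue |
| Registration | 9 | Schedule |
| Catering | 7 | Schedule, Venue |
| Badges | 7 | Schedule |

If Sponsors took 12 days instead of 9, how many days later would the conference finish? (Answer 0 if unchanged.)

Critical path before the change: Venue→Schedule→Sponsors = 8+6+9 = 23 giving 23 days.
Sponsors is on the critical path; changing it to 12 makes that path 26 days.
The critical path is still Venue→Schedule→Sponsors; finish is now 26 days.
Change in finish: 26 − 23 = +3 days.

3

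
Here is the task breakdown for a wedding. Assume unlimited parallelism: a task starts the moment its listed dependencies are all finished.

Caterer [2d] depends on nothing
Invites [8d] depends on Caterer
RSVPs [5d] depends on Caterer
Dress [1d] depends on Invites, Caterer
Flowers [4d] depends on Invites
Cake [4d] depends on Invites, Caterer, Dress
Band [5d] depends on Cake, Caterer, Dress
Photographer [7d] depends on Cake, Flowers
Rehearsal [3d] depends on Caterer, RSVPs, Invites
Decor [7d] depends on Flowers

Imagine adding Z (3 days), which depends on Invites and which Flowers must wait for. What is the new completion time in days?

Originally the wedding takes 22 days.
With Z inserted, Flowers now waits for max(Invites, Z).
New critical path: Caterer→Invites→Z→Flowers→Photographer = 2+8+3+4+7 = 24 ⇒ 24 days.

24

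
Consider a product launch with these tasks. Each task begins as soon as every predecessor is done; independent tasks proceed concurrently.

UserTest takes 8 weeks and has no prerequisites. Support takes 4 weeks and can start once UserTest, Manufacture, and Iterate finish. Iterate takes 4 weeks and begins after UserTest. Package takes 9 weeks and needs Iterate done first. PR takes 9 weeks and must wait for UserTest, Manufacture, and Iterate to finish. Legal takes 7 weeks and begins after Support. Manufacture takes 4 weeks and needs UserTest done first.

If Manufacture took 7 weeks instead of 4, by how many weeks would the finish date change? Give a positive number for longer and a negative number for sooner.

3

As given, the longest chain is UserTest→Manufacture→Support→Legal = 8+4+4+7 = 23, so the finish is 23 weeks.
Since Manufacture is critical, the +3 change carries straight to that chain (now 26 weeks).
No other chain overtakes it, so the finish is 26 weeks.
Change in finish: 26 − 23 = +3 weeks.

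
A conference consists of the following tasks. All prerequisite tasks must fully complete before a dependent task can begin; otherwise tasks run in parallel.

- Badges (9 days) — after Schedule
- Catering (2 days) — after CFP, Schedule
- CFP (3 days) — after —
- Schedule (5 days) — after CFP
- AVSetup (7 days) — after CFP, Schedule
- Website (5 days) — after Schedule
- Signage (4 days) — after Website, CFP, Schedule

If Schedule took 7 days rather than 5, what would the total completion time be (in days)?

19

The binding path is CFP→Schedule→Website→Signage = 3+5+5+4 = 17; finish at 17 days.
Schedule lies on that path, so at 7 days the path becomes 19 days.
That remains the longest chain; total 19 days.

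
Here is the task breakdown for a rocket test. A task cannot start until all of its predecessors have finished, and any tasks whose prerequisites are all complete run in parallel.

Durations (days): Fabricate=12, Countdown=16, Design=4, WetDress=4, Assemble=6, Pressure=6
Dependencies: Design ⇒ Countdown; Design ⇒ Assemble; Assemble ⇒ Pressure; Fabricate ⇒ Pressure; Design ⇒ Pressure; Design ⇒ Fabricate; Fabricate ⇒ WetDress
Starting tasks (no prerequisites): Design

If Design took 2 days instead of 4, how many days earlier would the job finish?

The binding path is Design→Fabricate→Pressure = 4+12+6 = 22; finish at 22 days.
Since Design is critical, the -2 change carries straight to that chain (now 20 days).
The critical path is still Design→Fabricate→Pressure; finish is now 20 days.
Change in finish: 20 − 22 = -2 days.

2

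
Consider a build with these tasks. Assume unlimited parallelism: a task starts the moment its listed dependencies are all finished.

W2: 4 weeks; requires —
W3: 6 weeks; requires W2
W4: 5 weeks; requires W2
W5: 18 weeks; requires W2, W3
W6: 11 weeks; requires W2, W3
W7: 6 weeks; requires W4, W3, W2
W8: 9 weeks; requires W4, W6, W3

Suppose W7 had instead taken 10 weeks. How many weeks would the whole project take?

30

Baseline: W2→W3→W6→W8 = 4+6+11+9 = 30 → 30 weeks.
W7 has 14 weeks of float (longest path through it is 16).
The critical path is still W2→W3→W6→W8; finish is now 30 weeks.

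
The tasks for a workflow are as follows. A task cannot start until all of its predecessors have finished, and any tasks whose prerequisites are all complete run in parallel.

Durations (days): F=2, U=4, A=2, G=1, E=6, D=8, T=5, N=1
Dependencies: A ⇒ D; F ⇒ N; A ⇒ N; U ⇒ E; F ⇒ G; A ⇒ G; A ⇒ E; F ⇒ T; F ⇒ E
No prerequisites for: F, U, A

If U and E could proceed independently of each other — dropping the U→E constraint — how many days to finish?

Original critical path: U→E = 4+6 = 10 ⇒ 10 days.
Without U→E, E's earliest start moves from 4 to 2.
The longest chain is now A→D = 2+8 = 10, so the workflow takes 10 days.

10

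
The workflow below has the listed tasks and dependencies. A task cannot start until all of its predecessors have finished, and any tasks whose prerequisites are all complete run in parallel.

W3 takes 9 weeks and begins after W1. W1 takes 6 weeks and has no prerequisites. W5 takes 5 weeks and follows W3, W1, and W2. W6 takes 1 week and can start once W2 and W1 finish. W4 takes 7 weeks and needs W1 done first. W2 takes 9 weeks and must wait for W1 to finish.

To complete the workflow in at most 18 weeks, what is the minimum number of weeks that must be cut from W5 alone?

Current finish: 20 weeks; target: 18.
W5 is on every critical path, so each week cut from W5 cuts the finish by one (this holds down to a finish of 16).
Need 20 − 18 = 2 weeks off W5 → W5 becomes 3 weeks, finish becomes 18.

2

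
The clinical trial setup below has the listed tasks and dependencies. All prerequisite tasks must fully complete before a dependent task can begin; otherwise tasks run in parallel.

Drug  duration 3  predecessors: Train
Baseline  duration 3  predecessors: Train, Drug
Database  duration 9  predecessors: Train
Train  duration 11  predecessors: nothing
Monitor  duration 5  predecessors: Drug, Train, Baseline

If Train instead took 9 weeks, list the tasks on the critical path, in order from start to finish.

Train, Drug, Baseline, Monitor

The binding path is Train→Drug→Baseline→Monitor = 11+3+3+5 = 22; finish at 22 weeks.
Train lies on that path, so at 9 weeks the path becomes 20 weeks.
That remains the longest chain; total 20 weeks.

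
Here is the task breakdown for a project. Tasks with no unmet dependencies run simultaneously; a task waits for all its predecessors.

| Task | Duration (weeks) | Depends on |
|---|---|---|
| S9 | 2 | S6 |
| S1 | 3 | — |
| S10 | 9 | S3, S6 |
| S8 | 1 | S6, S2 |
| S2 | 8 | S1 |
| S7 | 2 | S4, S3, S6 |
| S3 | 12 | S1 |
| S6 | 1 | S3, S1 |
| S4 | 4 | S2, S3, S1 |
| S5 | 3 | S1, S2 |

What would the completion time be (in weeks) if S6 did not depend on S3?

24

Before: longest chain S1→S3→S6→S10 = 3+12+1+9 = 25, finish 25.
Without S3→S6, S6's earliest start moves from 15 to 3.
The longest chain is now S1→S3→S10 = 3+12+9 = 24, so the plan takes 24 weeks.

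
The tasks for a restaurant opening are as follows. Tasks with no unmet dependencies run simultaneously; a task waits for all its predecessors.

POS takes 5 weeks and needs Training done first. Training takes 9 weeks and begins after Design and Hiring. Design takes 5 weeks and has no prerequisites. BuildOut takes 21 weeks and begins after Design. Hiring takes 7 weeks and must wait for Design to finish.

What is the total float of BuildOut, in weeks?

0

The longest chain is Design→BuildOut = 5+21 = 26; overall finish 26 weeks.
The longest chain containing BuildOut totals 26 weeks.
Slack of BuildOut = 5 − 5 = 0 weeks.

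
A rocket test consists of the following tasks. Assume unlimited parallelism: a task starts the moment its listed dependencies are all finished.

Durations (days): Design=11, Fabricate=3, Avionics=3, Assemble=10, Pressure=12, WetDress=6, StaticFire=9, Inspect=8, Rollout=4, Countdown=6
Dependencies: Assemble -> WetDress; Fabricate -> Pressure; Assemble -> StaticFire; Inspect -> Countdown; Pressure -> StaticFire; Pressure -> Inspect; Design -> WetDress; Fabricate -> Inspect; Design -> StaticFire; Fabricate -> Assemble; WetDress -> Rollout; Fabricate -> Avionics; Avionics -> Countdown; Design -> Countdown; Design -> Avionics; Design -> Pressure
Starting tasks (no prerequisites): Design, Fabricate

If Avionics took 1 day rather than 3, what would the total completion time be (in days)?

37

Baseline: Design→Pressure→Inspect→Countdown = 11+12+8+6 = 37 → 37 days.
Avionics is off the critical path — its longest chain is 20 days, giving 17 of slack.
No other chain overtakes it, so the finish is 37 days.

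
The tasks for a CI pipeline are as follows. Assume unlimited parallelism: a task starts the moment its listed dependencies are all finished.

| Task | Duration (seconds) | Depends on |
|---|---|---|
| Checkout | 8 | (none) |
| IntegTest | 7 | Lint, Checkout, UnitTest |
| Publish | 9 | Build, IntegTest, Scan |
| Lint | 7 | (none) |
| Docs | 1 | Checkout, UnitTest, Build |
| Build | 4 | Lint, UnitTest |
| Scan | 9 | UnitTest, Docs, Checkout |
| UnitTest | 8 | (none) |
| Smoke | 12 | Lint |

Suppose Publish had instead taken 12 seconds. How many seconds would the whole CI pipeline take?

34

Critical path before the change: UnitTest→Build→Docs→Scan→Publish = 8+4+1+9+9 = 31 giving 31 seconds.
Publish lies on that path, so at 12 seconds the path becomes 34 seconds.
That remains the longest chain; total 34 seconds.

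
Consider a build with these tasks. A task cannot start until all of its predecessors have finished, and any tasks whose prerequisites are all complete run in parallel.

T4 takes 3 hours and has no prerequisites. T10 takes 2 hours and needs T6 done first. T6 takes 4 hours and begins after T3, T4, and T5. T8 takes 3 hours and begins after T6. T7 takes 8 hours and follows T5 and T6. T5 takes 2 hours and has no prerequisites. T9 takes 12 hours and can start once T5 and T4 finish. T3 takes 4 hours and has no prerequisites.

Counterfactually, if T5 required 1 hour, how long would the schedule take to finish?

Critical path before the change: T3→T6→T7 = 4+4+8 = 16 giving 16 hours.
T5 is off the critical path — its longest chain is 14 hours, giving 2 of slack.
No other chain overtakes it, so the finish is 16 hours.

16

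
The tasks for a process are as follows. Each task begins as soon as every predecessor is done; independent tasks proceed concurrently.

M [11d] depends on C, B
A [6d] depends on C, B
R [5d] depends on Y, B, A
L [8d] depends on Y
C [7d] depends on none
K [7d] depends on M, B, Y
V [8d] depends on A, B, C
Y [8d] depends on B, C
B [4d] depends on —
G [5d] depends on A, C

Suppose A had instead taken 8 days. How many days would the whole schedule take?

25

Actual critical path: C→M→K = 7+11+7 = 25 ⇒ 25 days.
A is off the critical path — its longest chain is 21 days, giving 4 of slack.
No other chain overtakes it, so the finish is 25 days.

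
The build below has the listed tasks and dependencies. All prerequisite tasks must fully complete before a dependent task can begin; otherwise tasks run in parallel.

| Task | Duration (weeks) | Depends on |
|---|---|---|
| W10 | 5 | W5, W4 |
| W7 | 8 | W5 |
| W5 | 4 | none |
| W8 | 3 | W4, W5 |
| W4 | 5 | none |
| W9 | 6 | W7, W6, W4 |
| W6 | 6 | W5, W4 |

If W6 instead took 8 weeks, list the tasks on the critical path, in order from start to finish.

W4, W6, W9

Critical path before the change: W5→W7→W9 = 4+8+6 = 18 giving 18 weeks.
W6 is off the critical path — its longest chain is 17 weeks, giving 1 of slack.
The binding chain switches to W4→W6→W9 = 5+8+6 = 19; finish 19 weeks.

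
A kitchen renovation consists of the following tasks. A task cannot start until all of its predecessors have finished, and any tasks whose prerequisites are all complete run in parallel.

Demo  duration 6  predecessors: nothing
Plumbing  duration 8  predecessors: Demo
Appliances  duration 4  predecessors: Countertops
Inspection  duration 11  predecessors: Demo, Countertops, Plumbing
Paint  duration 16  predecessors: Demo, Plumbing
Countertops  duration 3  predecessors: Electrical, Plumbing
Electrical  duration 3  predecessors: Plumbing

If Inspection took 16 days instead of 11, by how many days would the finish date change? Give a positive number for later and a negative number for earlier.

5

As given, the longest chain is Demo→Plumbing→Electrical→Countertops→Inspection = 6+8+3+3+11 = 31, so the finish is 31 days.
Since Inspection is critical, the +5 change carries straight to that chain (now 36 days).
No other chain overtakes it, so the finish is 36 days.
Change in finish: 36 − 31 = +5 days.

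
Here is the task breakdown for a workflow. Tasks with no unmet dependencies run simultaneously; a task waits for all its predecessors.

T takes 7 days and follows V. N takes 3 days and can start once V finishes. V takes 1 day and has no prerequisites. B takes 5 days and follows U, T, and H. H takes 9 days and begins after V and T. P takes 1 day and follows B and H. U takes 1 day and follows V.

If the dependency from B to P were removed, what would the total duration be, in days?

22

With the dependency in place, V→T→H→B→P = 1+7+9+5+1 = 23 sets the finish at 23 days.
Without B→P, P's earliest start moves from 22 to 17.
New critical path: V→T→H→B = 1+7+9+5 = 22 ⇒ 22 days.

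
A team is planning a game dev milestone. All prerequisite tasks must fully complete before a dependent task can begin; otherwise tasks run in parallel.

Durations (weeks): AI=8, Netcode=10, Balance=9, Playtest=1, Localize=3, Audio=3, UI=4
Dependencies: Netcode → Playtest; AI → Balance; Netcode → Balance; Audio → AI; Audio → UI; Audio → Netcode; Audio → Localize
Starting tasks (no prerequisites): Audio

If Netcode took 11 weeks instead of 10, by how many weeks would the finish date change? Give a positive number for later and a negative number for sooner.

1

The binding path is Audio→Netcode→Balance = 3+10+9 = 22; finish at 22 weeks.
Netcode is on the critical path; changing it to 11 makes that path 23 weeks.
No other chain overtakes it, so the finish is 23 weeks.
Change in finish: 23 − 22 = +1 weeks.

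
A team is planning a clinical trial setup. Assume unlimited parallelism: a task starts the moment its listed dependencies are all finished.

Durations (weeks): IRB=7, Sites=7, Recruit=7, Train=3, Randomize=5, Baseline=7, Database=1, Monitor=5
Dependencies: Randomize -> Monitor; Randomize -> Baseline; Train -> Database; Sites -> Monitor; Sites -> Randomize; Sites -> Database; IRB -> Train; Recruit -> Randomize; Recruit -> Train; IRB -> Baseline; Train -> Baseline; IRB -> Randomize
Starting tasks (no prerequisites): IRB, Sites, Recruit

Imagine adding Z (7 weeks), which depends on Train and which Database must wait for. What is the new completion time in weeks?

19

Originally the clinical trial setup takes 19 weeks.
With Z inserted, Database now waits for max(Train, Sites, Z).
New critical path: IRB→Randomize→Baseline = 7+5+7 = 19 ⇒ 19 weeks.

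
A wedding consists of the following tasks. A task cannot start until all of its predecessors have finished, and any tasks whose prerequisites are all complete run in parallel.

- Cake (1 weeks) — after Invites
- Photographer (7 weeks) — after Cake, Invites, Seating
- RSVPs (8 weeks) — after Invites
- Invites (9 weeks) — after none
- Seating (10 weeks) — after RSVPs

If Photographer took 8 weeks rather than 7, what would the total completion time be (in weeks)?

35

As given, the longest chain is Invites→RSVPs→Seating→Photographer = 9+8+10+7 = 34, so the finish is 34 weeks.
Since Photographer is critical, the +1 change carries straight to that chain (now 35 weeks).
That remains the longest chain; total 35 weeks.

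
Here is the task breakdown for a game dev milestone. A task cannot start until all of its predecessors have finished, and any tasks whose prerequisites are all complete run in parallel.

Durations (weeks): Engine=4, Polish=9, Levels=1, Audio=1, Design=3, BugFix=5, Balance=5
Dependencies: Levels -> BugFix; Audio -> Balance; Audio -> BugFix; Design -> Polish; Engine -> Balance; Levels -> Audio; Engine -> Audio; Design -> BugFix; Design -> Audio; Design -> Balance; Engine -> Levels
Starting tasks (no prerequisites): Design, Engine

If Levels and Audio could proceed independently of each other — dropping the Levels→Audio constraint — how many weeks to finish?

With the dependency in place, Design→Polish = 3+9 = 12 sets the finish at 12 weeks.
Without Levels→Audio, Audio's earliest start moves from 5 to 4.
New critical path: Design→Polish = 3+9 = 12 ⇒ 12 weeks.

12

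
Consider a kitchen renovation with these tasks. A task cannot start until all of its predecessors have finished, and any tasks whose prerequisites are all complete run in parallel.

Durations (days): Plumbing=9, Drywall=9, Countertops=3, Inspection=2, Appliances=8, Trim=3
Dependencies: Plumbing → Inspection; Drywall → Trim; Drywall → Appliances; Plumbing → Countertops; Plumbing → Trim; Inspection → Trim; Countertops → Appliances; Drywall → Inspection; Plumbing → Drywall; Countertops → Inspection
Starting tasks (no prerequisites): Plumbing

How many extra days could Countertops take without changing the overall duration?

6

Critical path: Plumbing→Drywall→Appliances = 9+9+8 = 26, so the finish is 26 days.
The longest chain containing Countertops totals 20 days.
Slack of Countertops = 15 − 9 = 6 days.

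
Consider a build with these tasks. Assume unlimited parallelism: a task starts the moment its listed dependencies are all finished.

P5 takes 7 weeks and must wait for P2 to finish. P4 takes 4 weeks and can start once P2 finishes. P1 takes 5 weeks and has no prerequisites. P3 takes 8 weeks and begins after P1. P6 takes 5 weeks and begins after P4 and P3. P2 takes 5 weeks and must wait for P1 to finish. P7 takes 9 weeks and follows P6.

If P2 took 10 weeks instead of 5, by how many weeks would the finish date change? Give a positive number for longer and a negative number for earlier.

5

The binding path is P1→P2→P4→P6→P7 = 5+5+4+5+9 = 28; finish at 28 weeks.
P2 lies on that path, so at 10 weeks the path becomes 33 weeks.
The critical path is still P1→P2→P4→P6→P7; finish is now 33 weeks.
Change in finish: 33 − 28 = +5 weeks.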